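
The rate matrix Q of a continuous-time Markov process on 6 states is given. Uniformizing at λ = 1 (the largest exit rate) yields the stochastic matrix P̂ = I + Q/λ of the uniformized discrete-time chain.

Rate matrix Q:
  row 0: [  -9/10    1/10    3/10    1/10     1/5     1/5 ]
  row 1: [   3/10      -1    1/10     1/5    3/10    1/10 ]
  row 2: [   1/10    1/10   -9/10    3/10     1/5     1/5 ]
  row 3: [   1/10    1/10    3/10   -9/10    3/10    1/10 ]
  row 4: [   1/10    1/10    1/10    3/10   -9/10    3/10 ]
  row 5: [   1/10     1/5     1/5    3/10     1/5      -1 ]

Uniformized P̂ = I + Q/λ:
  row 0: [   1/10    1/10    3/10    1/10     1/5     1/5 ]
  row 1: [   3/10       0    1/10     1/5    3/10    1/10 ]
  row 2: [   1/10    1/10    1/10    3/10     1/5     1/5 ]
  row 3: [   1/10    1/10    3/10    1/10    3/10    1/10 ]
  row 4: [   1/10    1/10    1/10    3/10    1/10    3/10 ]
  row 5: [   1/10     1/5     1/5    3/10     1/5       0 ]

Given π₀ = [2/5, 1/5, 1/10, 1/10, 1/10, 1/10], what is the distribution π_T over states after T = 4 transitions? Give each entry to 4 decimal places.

t=0: π = [0.4000, 0.2000, 0.1000, 0.1000, 0.1000, 0.1000]
t=1: π = [0.1400, 0.0900, 0.2100, 0.1800, 0.2200, 0.1600]
t=2: π = [0.1180, 0.1070, 0.1800, 0.2270, 0.2050, 0.1630]
t=3: π = [0.1214, 0.1056, 0.1853, 0.2203, 0.2129, 0.1545]
t=4: π = [0.1211, 0.1049, 0.1838, 0.2211, 0.2113, 0.1578]

π = [0.1211, 0.1049, 0.1838, 0.2211, 0.2113, 0.1578]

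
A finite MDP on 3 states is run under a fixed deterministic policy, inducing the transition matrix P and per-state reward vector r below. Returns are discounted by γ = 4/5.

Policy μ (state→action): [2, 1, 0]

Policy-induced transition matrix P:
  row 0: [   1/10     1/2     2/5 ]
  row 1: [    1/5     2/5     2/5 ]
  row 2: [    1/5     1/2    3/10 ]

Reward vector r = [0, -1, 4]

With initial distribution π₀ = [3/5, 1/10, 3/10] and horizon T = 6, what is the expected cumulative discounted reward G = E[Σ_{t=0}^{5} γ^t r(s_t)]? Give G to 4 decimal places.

G = 3.7819

t=0: π = [0.6000, 0.1000, 0.3000], E[r] = 1.1000, γ^t·E[r] = 1.100000, running G = 1.100000
t=1: π = [0.1400, 0.4900, 0.3700], E[r] = 0.9900, γ^t·E[r] = 0.792000, running G = 1.892000
t=2: π = [0.1860, 0.4510, 0.3630], E[r] = 1.0010, γ^t·E[r] = 0.640640, running G = 2.532640
t=3: π = [0.1814, 0.4549, 0.3637], E[r] = 0.9999, γ^t·E[r] = 0.511949, running G = 3.044589
t=4: π = [0.1819, 0.4545, 0.3636], E[r] = 1.0000, γ^t·E[r] = 0.409604, running G = 3.454193
t=5: π = [0.1818, 0.4545, 0.3636], E[r] = 1.0000, γ^t·E[r] = 0.327680, running G = 3.781873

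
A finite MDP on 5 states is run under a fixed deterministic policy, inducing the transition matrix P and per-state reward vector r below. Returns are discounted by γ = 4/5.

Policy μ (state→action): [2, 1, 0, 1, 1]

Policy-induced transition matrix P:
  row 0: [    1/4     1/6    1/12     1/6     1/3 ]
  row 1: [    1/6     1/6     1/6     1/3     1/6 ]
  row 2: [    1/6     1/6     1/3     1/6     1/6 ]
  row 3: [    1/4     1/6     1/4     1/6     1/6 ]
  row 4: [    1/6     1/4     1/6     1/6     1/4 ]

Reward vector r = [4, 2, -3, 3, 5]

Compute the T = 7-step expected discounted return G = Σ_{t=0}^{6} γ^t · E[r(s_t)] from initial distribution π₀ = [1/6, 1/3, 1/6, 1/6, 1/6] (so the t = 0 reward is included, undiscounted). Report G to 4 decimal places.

G = 8.8172

t=0: π = [0.1667, 0.3333, 0.1667, 0.1667, 0.1667], E[r] = 2.1667, γ^t·E[r] = 2.166667, running G = 2.166667
t=1: π = [0.1944, 0.1806, 0.1944, 0.2222, 0.2083], E[r] = 2.2639, γ^t·E[r] = 1.811111, running G = 3.977778
t=2: π = [0.2014, 0.1840, 0.2014, 0.1968, 0.2164], E[r] = 2.2419, γ^t·E[r] = 1.434815, running G = 5.412593
t=3: π = [0.1998, 0.1847, 0.1998, 0.1973, 0.2183], E[r] = 2.2526, γ^t·E[r] = 1.153333, running G = 6.565926
t=4: π = [0.1998, 0.1849, 0.1998, 0.1975, 0.2182], E[r] = 2.2526, γ^t·E[r] = 0.922683, running G = 7.488609
t=5: π = [0.1998, 0.1848, 0.1998, 0.1975, 0.2181], E[r] = 2.2526, γ^t·E[r] = 0.738130, running G = 8.226740
t=6: π = [0.1998, 0.1848, 0.1998, 0.1975, 0.2181], E[r] = 2.2526, γ^t·E[r] = 0.590501, running G = 8.817241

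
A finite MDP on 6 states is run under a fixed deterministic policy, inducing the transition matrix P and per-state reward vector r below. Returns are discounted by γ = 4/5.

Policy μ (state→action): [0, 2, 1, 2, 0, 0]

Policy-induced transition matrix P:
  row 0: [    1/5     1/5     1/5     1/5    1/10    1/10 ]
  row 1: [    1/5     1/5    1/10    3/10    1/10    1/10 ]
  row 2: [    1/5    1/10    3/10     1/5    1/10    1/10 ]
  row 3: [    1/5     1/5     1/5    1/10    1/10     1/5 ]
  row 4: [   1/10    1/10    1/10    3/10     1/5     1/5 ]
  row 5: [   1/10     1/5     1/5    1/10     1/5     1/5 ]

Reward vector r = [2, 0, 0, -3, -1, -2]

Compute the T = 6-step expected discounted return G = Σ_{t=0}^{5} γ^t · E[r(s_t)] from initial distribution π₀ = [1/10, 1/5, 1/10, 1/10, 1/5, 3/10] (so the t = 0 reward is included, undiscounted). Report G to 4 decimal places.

G = -2.7827

t=0: π = [0.1000, 0.2000, 0.1000, 0.1000, 0.2000, 0.3000], E[r] = -0.9000, γ^t·E[r] = -0.900000, running G = -0.900000
t=1: π = [0.1500, 0.1700, 0.1700, 0.2000, 0.1500, 0.1600], E[r] = -0.7700, γ^t·E[r] = -0.616000, running G = -1.516000
t=2: π = [0.1690, 0.1680, 0.1850, 0.1960, 0.1310, 0.1510], E[r] = -0.6830, γ^t·E[r] = -0.437120, running G = -1.953120
t=3: π = [0.1718, 0.1684, 0.1886, 0.1952, 0.1282, 0.1478], E[r] = -0.6658, γ^t·E[r] = -0.340890, running G = -2.294010
t=4: π = [0.1724, 0.1683, 0.1892, 0.1954, 0.1276, 0.1471], E[r] = -0.6631, γ^t·E[r] = -0.271614, running G = -2.565624
t=5: π = [0.1725, 0.1683, 0.1893, 0.1953, 0.1275, 0.1470], E[r] = -0.6625, γ^t·E[r] = -0.217076, running G = -2.782700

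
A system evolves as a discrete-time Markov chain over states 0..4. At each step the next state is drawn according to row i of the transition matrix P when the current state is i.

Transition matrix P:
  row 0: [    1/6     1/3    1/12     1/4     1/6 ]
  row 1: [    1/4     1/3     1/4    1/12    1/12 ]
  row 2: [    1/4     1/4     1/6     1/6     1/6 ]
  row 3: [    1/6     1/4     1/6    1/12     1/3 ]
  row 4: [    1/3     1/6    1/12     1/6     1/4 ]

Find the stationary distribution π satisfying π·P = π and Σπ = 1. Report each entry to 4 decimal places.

π = [0.2333, 0.2772, 0.1550, 0.1505, 0.1840]

Balance equations π_j = Σ_i π_i·P[i][j]:
  π_0 = 1/6·π_0 + 1/4·π_1 + 1/4·π_2 + 1/6·π_3 + 1/3·π_4
  π_1 = 1/3·π_0 + 1/3·π_1 + 1/4·π_2 + 1/4·π_3 + 1/6·π_4
  π_2 = 1/12·π_0 + 1/4·π_1 + 1/6·π_2 + 1/6·π_3 + 1/12·π_4
  π_3 = 1/4·π_0 + 1/12·π_1 + 1/6·π_2 + 1/12·π_3 + 1/6·π_4
  normalize: π_0 + π_1 + π_2 + π_3 + π_4 = 1
Solving the linear system gives exactly π = [2375/10178, 5643/20356, 3155/20356, 3063/20356, 535/2908].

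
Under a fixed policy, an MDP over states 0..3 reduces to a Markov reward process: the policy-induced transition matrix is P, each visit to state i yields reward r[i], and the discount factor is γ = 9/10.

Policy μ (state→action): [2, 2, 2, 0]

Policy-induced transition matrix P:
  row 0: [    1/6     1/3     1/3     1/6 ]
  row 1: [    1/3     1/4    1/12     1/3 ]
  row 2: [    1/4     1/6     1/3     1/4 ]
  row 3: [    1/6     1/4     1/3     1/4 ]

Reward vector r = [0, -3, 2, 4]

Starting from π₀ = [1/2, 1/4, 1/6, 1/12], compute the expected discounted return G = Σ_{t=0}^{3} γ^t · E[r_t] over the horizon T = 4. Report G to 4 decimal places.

t=0: π = [0.5000, 0.2500, 0.1667, 0.0833], E[r] = -0.0833, γ^t·E[r] = -0.083333, running G = -0.083333
t=1: π = [0.2222, 0.2778, 0.2708, 0.2292], E[r] = 0.6250, γ^t·E[r] = 0.562500, running G = 0.479167
t=2: π = [0.2355, 0.2459, 0.2639, 0.2546], E[r] = 0.8084, γ^t·E[r] = 0.654844, running G = 1.134010
t=3: π = [0.2296, 0.2476, 0.2718, 0.2509], E[r] = 0.8043, γ^t·E[r] = 0.586301, running G = 1.720311

G = 1.7203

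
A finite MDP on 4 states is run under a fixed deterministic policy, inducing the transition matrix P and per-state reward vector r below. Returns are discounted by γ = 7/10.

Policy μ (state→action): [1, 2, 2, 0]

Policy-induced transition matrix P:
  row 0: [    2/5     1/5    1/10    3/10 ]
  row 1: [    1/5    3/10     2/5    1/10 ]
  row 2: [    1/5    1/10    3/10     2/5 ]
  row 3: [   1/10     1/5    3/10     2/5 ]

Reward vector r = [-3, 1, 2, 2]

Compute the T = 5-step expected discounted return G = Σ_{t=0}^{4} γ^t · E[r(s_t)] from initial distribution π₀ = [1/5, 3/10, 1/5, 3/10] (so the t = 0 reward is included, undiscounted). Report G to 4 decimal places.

t=0: π = [0.2000, 0.3000, 0.2000, 0.3000], E[r] = 0.7000, γ^t·E[r] = 0.700000, running G = 0.700000
t=1: π = [0.2100, 0.2100, 0.2900, 0.2900], E[r] = 0.7400, γ^t·E[r] = 0.518000, running G = 1.218000
t=2: π = [0.2130, 0.1920, 0.2790, 0.3160], E[r] = 0.7430, γ^t·E[r] = 0.364070, running G = 1.582070
t=3: π = [0.2110, 0.1913, 0.2766, 0.3211], E[r] = 0.7537, γ^t·E[r] = 0.258519, running G = 1.840589
t=4: π = [0.2101, 0.1915, 0.2769, 0.3215], E[r] = 0.7581, γ^t·E[r] = 0.182015, running G = 2.022604

G = 2.0226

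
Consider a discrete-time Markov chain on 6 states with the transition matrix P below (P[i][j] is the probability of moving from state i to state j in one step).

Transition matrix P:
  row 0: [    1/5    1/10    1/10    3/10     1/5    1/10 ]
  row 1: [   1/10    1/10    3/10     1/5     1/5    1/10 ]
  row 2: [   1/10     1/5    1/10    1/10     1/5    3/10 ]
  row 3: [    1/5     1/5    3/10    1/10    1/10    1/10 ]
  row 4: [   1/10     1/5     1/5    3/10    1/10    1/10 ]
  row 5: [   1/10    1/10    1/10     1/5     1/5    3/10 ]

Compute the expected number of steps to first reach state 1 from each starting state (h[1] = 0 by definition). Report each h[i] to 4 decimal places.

h = [6.5321, 0.0000, 6.0090, 5.9540, 5.8907, 6.6044]

First-step conditioning: h[1] = 0; for i ≠ 1, h[i] = 1 + Σ_k P[i][k]·h[k].
  h[0] = 1 + 1/5·h[0] + 1/10·h[2] + 3/10·h[3] + 1/5·h[4] + 1/10·h[5]
  h[2] = 1 + 1/10·h[0] + 1/10·h[2] + 1/10·h[3] + 1/5·h[4] + 3/10·h[5]
  h[3] = 1 + 1/5·h[0] + 3/10·h[2] + 1/10·h[3] + 1/10·h[4] + 1/10·h[5]
  h[4] = 1 + 1/10·h[0] + 1/5·h[2] + 3/10·h[3] + 1/10·h[4] + 1/10·h[5]
  h[5] = 1 + 1/10·h[0] + 1/10·h[2] + 1/5·h[3] + 1/5·h[4] + 3/10·h[5]
Solving the 5×5 linear system over states ≠ 1 gives exactly h = [21876/3349, 0, 20124/3349, 19940/3349, 19728/3349, 22118/3349] (h[1] = 0 is the target).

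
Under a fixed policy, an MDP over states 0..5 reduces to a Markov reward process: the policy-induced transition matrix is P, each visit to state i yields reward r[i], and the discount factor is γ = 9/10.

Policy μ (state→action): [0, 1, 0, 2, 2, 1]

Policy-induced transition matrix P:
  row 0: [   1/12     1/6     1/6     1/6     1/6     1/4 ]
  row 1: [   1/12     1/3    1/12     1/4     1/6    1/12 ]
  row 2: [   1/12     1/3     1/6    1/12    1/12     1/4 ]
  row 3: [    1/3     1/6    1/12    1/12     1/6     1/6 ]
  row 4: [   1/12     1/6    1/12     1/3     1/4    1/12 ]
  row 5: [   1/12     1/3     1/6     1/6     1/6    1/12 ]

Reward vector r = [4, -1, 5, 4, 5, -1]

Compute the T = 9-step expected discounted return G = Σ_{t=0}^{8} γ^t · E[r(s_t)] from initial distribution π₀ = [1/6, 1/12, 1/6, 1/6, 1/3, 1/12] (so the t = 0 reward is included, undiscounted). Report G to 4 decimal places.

G = 15.7002

t=0: π = [0.1667, 0.0833, 0.1667, 0.1667, 0.3333, 0.0833], E[r] = 3.6667, γ^t·E[r] = 3.666667, running G = 3.666667
t=1: π = [0.1250, 0.2222, 0.1181, 0.2014, 0.1806, 0.1528], E[r] = 2.4236, γ^t·E[r] = 2.181250, running G = 5.847917
t=2: π = [0.1337, 0.2488, 0.1163, 0.1887, 0.1719, 0.1406], E[r] = 2.3409, γ^t·E[r] = 1.896094, running G = 7.744010
t=3: π = [0.1305, 0.2510, 0.1159, 0.1906, 0.1713, 0.1407], E[r] = 2.3288, γ^t·E[r] = 1.697660, running G = 9.441671
t=4: π = [0.1310, 0.2513, 0.1156, 0.1906, 0.1713, 0.1403], E[r] = 2.3291, γ^t·E[r] = 1.528155, running G = 10.969826
t=5: π = [0.1310, 0.2512, 0.1156, 0.1906, 0.1713, 0.1403], E[r] = 2.3294, γ^t·E[r] = 1.375468, running G = 12.345294
t=6: π = [0.1310, 0.2512, 0.1156, 0.1906, 0.1713, 0.1403], E[r] = 2.3294, γ^t·E[r] = 1.237954, running G = 13.583248
t=7: π = [0.1310, 0.2512, 0.1156, 0.1906, 0.1713, 0.1403], E[r] = 2.3294, γ^t·E[r] = 1.114160, running G = 14.697408
t=8: π = [0.1310, 0.2512, 0.1156, 0.1906, 0.1713, 0.1403], E[r] = 2.3294, γ^t·E[r] = 1.002743, running G = 15.700151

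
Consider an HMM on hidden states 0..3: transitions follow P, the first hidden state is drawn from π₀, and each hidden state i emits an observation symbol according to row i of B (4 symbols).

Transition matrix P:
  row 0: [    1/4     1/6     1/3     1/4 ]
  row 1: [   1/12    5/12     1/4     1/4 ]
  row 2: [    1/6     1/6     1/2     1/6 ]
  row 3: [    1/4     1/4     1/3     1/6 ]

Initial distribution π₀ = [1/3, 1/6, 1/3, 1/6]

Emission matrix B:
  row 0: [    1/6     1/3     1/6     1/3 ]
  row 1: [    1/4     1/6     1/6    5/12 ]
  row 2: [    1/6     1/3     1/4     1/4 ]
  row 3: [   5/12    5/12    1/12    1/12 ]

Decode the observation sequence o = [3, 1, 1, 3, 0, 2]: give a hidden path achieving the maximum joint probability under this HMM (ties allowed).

t=0: δ = [1.111e-01, 6.944e-02, 8.333e-02, 1.389e-02]  (obs o_0=3)
t=1: δ = [9.259e-03, 4.823e-03, 1.389e-02, 1.157e-02]  ψ = [0, 1, 2, 0]  (obs o_1=1)
t=2: δ = [9.645e-04, 4.823e-04, 2.315e-03, 9.645e-04]  ψ = [3, 3, 2, 0]  (obs o_2=1)
t=3: δ = [1.286e-04, 1.608e-04, 2.894e-04, 3.215e-05]  ψ = [2, 2, 2, 2]  (obs o_3=3)
t=4: δ = [8.038e-06, 1.674e-05, 2.411e-05, 2.009e-05]  ψ = [2, 1, 2, 2]  (obs o_4=0)
t=5: δ = [8.372e-07, 1.163e-06, 3.014e-06, 3.489e-07]  ψ = [3, 1, 2, 1]  (obs o_5=2)
backtrack: best end state = 2; path = [2, 2, 2, 2, 2, 2]

path = [2, 2, 2, 2, 2, 2]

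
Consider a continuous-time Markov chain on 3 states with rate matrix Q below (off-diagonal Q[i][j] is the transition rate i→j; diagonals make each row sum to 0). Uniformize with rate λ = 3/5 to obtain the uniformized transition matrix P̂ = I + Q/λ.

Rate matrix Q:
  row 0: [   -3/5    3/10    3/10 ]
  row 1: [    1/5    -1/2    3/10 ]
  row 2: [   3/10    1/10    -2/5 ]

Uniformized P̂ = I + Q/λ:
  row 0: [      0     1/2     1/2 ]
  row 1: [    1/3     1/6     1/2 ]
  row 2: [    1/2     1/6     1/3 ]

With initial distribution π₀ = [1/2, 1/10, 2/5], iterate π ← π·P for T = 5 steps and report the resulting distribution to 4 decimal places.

t=0: π = [0.5000, 0.1000, 0.4000]
t=1: π = [0.2333, 0.3333, 0.4333]
t=2: π = [0.3278, 0.2444, 0.4278]
t=3: π = [0.2954, 0.2759, 0.4287]
t=4: π = [0.3063, 0.2651, 0.4285]
t=5: π = [0.3026, 0.2688, 0.4286]

π = [0.3026, 0.2688, 0.4286]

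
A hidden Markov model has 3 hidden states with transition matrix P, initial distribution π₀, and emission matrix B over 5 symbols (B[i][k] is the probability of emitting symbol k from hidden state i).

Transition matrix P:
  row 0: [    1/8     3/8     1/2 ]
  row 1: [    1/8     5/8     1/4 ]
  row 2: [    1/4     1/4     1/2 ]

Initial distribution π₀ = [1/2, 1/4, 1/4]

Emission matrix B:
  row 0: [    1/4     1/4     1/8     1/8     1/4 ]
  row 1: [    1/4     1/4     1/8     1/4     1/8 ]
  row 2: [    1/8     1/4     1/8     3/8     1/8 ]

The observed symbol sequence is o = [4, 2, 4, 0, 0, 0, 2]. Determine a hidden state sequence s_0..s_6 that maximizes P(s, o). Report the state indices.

t=0: δ = [1.250e-01, 3.125e-02, 3.125e-02]  (obs o_0=4)
t=1: δ = [1.953e-03, 5.859e-03, 7.812e-03]  ψ = [0, 0, 0]  (obs o_1=2)
t=2: δ = [4.883e-04, 4.578e-04, 4.883e-04]  ψ = [2, 1, 2]  (obs o_2=4)
t=3: δ = [3.052e-05, 7.153e-05, 3.052e-05]  ψ = [2, 1, 0]  (obs o_3=0)
t=4: δ = [2.235e-06, 1.118e-05, 2.235e-06]  ψ = [1, 1, 1]  (obs o_4=0)
t=5: δ = [3.492e-07, 1.746e-06, 3.492e-07]  ψ = [1, 1, 1]  (obs o_5=0)
t=6: δ = [2.728e-08, 1.364e-07, 5.457e-08]  ψ = [1, 1, 1]  (obs o_6=2)
backtrack: best end state = 1; path = [0, 1, 1, 1, 1, 1, 1]

path = [0, 1, 1, 1, 1, 1, 1]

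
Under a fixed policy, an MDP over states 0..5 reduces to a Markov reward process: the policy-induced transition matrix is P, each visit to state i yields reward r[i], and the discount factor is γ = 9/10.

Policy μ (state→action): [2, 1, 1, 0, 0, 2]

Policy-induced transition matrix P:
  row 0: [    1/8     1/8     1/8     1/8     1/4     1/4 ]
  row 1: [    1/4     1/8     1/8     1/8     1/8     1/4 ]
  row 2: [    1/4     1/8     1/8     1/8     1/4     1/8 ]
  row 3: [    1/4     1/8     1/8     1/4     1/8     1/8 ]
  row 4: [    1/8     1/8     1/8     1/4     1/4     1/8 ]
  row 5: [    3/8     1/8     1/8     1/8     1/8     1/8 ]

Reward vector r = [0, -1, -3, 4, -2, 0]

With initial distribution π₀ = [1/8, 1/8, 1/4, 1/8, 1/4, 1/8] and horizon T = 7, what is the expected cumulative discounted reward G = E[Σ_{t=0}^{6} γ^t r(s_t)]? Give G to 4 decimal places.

t=0: π = [0.1250, 0.1250, 0.2500, 0.1250, 0.2500, 0.1250], E[r] = -0.8750, γ^t·E[r] = -0.875000, running G = -0.875000
t=1: π = [0.2188, 0.1250, 0.1250, 0.1719, 0.2031, 0.1563], E[r] = -0.2188, γ^t·E[r] = -0.196875, running G = -1.071875
t=2: π = [0.2168, 0.1250, 0.1250, 0.1719, 0.1934, 0.1680], E[r] = -0.1992, γ^t·E[r] = -0.161367, running G = -1.233242
t=3: π = [0.2197, 0.1250, 0.1250, 0.1707, 0.1919, 0.1677], E[r] = -0.2012, γ^t·E[r] = -0.146654, running G = -1.379896
t=4: π = [0.2195, 0.1250, 0.1250, 0.1703, 0.1921, 0.1681], E[r] = -0.2029, γ^t·E[r] = -0.133110, running G = -1.513007
t=5: π = [0.2196, 0.1250, 0.1250, 0.1703, 0.1921, 0.1681], E[r] = -0.2029, γ^t·E[r] = -0.119840, running G = -1.632846
t=6: π = [0.2196, 0.1250, 0.1250, 0.1703, 0.1921, 0.1681], E[r] = -0.2030, γ^t·E[r] = -0.107868, running G = -1.740714

G = -1.7407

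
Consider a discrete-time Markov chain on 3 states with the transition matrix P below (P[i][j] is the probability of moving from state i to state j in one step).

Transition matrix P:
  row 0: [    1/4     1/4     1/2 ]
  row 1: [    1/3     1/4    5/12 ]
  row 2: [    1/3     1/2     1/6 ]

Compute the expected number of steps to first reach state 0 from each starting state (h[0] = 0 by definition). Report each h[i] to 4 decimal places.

h = [0.0000, 3.0000, 3.0000]

First-step conditioning: h[0] = 0; for i ≠ 0, h[i] = 1 + Σ_k P[i][k]·h[k].
  h[1] = 1 + 1/4·h[1] + 5/12·h[2]
  h[2] = 1 + 1/2·h[1] + 1/6·h[2]
Solving the 2×2 linear system over states ≠ 0 gives exactly h = [0, 3, 3] (h[0] = 0 is the target).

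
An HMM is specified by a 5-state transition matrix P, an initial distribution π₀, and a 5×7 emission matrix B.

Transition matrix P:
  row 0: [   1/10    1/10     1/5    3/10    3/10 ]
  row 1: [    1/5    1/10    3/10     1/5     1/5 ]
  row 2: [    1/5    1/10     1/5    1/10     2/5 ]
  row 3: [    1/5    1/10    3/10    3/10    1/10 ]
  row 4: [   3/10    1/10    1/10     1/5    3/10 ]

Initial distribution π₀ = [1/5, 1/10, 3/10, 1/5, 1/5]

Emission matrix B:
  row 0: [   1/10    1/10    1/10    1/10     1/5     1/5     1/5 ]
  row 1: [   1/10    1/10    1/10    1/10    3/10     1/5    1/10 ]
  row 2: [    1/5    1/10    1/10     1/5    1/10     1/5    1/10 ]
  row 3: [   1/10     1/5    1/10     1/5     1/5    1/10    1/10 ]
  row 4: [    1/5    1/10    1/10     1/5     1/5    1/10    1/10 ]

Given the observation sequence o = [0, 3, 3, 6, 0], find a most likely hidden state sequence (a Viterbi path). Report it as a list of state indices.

path = [2, 4, 4, 0, 4]

t=0: δ = [2.000e-02, 1.000e-02, 6.000e-02, 2.000e-02, 4.000e-02]  (obs o_0=0)
t=1: δ = [1.200e-03, 6.000e-04, 2.400e-03, 1.600e-03, 4.800e-03]  ψ = [2, 2, 2, 4, 2]  (obs o_1=3)
t=2: δ = [1.440e-04, 4.800e-05, 9.600e-05, 1.920e-04, 2.880e-04]  ψ = [4, 4, 2, 4, 4]  (obs o_2=3)
t=3: δ = [1.728e-05, 2.880e-06, 5.760e-06, 5.760e-06, 8.640e-06]  ψ = [4, 4, 3, 3, 4]  (obs o_3=6)
t=4: δ = [2.592e-07, 1.728e-07, 6.912e-07, 5.184e-07, 1.037e-06]  ψ = [4, 0, 0, 0, 0]  (obs o_4=0)
backtrack: best end state = 4; path = [2, 4, 4, 0, 4]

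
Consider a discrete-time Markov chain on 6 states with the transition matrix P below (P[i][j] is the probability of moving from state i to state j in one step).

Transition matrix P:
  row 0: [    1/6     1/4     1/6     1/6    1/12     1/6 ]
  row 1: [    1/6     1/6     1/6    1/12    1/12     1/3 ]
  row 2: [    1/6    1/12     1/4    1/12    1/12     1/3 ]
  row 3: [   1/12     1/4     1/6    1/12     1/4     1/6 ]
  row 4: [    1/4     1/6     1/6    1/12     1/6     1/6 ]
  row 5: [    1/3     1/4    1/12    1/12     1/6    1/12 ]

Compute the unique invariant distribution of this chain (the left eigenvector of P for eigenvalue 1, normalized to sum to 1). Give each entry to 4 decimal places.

π = [0.2038, 0.1959, 0.1628, 0.1003, 0.1282, 0.2090]

Balance equations π_j = Σ_i π_i·P[i][j]:
  π_0 = 1/6·π_0 + 1/6·π_1 + 1/6·π_2 + 1/12·π_3 + 1/4·π_4 + 1/3·π_5
  π_1 = 1/4·π_0 + 1/6·π_1 + 1/12·π_2 + 1/4·π_3 + 1/6·π_4 + 1/4·π_5
  π_2 = 1/6·π_0 + 1/6·π_1 + 1/4·π_2 + 1/6·π_3 + 1/6·π_4 + 1/12·π_5
  π_3 = 1/6·π_0 + 1/12·π_1 + 1/12·π_2 + 1/12·π_3 + 1/12·π_4 + 1/12·π_5
  π_4 = 1/12·π_0 + 1/12·π_1 + 1/12·π_2 + 1/4·π_3 + 1/6·π_4 + 1/6·π_5
  normalize: π_0 + π_1 + π_2 + π_3 + π_4 + π_5 = 1
Solving the linear system gives exactly π = [5053/24791, 53412/272701, 44400/272701, 2487/24791, 3177/24791, 5182/24791].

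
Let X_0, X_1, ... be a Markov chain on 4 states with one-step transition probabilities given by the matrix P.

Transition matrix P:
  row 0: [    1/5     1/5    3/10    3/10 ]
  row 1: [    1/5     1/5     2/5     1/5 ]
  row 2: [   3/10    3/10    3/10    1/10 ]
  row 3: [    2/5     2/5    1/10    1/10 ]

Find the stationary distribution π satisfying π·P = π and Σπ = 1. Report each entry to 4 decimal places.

Balance equations π_j = Σ_i π_i·P[i][j]:
  π_0 = 1/5·π_0 + 1/5·π_1 + 3/10·π_2 + 2/5·π_3
  π_1 = 1/5·π_0 + 1/5·π_1 + 3/10·π_2 + 2/5·π_3
  π_2 = 3/10·π_0 + 2/5·π_1 + 3/10·π_2 + 1/10·π_3
  normalize: π_0 + π_1 + π_2 + π_3 = 1
Solving the linear system gives exactly π = [31/117, 31/117, 34/117, 7/39].

π = [0.2650, 0.2650, 0.2906, 0.1795]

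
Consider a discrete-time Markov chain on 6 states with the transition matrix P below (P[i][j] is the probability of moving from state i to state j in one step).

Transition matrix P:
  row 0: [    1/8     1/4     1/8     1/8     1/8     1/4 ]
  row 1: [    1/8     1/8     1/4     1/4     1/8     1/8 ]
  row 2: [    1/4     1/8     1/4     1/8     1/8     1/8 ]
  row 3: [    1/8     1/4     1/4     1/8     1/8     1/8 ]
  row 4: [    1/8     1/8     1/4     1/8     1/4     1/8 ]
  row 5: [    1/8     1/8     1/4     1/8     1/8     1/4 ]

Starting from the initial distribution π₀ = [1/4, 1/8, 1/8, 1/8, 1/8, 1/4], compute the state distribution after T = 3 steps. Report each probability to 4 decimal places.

t=0: π = [0.2500, 0.1250, 0.1250, 0.1250, 0.1250, 0.2500]
t=1: π = [0.1406, 0.1719, 0.2188, 0.1406, 0.1406, 0.1875]
t=2: π = [0.1523, 0.1602, 0.2324, 0.1465, 0.1426, 0.1660]
t=3: π = [0.1541, 0.1624, 0.2310, 0.1450, 0.1428, 0.1648]

π = [0.1541, 0.1624, 0.2310, 0.1450, 0.1428, 0.1648]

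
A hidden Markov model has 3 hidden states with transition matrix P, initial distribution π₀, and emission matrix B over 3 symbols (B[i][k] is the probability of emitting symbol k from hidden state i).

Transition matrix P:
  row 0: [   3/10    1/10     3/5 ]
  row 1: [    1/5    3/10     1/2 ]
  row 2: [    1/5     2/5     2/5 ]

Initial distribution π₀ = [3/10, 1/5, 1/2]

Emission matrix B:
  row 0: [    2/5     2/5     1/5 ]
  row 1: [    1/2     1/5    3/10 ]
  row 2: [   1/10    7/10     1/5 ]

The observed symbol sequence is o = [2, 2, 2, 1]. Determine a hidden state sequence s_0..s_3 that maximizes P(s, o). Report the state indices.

path = [2, 1, 1, 2]

t=0: δ = [6.000e-02, 6.000e-02, 1.000e-01]  (obs o_0=2)
t=1: δ = [4.000e-03, 1.200e-02, 8.000e-03]  ψ = [2, 2, 2]  (obs o_1=2)
t=2: δ = [4.800e-04, 1.080e-03, 1.200e-03]  ψ = [1, 1, 1]  (obs o_2=2)
t=3: δ = [9.600e-05, 9.600e-05, 3.780e-04]  ψ = [2, 2, 1]  (obs o_3=1)
backtrack: best end state = 2; path = [2, 1, 1, 2]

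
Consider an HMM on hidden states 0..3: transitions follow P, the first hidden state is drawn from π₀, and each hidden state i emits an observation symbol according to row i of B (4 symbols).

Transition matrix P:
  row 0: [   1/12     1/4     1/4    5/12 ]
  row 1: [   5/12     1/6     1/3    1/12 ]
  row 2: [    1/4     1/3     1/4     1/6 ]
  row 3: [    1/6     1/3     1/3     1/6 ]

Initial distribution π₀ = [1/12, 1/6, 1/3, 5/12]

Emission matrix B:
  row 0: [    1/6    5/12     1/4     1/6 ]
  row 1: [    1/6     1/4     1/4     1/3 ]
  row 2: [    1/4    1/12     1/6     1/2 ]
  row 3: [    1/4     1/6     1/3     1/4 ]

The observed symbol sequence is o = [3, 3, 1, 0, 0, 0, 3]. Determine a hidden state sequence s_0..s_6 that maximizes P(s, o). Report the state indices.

t=0: δ = [1.389e-02, 5.556e-02, 1.667e-01, 1.042e-01]  (obs o_0=3)
t=1: δ = [6.944e-03, 1.852e-02, 2.083e-02, 6.944e-03]  ψ = [2, 2, 2, 2]  (obs o_1=3)
t=2: δ = [3.215e-03, 1.736e-03, 5.144e-04, 5.787e-04]  ψ = [1, 2, 1, 2]  (obs o_2=1)
t=3: δ = [1.206e-04, 1.340e-04, 2.009e-04, 3.349e-04]  ψ = [1, 0, 0, 0]  (obs o_3=0)
t=4: δ = [9.303e-06, 1.861e-05, 2.791e-05, 1.395e-05]  ψ = [1, 3, 3, 3]  (obs o_4=0)
t=5: δ = [1.292e-06, 1.550e-06, 1.744e-06, 1.163e-06]  ψ = [1, 2, 2, 2]  (obs o_5=0)
t=6: δ = [1.077e-07, 1.938e-07, 2.584e-07, 1.346e-07]  ψ = [1, 2, 1, 0]  (obs o_6=3)
backtrack: best end state = 2; path = [2, 1, 0, 3, 2, 1, 2]

path = [2, 1, 0, 3, 2, 1, 2]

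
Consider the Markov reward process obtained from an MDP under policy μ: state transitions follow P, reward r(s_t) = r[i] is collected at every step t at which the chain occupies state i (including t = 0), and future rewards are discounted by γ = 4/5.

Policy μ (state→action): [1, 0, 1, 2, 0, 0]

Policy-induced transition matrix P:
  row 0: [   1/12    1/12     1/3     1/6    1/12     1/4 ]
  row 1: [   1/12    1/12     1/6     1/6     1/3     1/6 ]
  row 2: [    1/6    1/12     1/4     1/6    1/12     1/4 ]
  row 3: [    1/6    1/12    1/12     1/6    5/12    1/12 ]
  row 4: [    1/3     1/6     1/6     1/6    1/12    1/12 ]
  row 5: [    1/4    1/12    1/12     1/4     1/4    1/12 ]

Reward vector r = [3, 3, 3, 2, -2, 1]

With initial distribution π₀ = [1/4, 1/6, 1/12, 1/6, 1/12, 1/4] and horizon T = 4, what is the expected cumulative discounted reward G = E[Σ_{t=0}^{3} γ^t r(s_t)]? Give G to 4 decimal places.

t=0: π = [0.2500, 0.1667, 0.0833, 0.1667, 0.0833, 0.2500], E[r] = 1.9167, γ^t·E[r] = 1.916667, running G = 1.916667
t=1: π = [0.1667, 0.0903, 0.1806, 0.1875, 0.2222, 0.1528], E[r] = 1.3958, γ^t·E[r] = 1.116667, running G = 3.033333
t=2: π = [0.1950, 0.1019, 0.1811, 0.1794, 0.1939, 0.1487], E[r] = 1.5538, γ^t·E[r] = 0.994444, running G = 4.027778
t=3: π = [0.1866, 0.0995, 0.1869, 0.1791, 0.1934, 0.1545], E[r] = 1.5450, γ^t·E[r] = 0.791037, running G = 4.818815

G = 4.8188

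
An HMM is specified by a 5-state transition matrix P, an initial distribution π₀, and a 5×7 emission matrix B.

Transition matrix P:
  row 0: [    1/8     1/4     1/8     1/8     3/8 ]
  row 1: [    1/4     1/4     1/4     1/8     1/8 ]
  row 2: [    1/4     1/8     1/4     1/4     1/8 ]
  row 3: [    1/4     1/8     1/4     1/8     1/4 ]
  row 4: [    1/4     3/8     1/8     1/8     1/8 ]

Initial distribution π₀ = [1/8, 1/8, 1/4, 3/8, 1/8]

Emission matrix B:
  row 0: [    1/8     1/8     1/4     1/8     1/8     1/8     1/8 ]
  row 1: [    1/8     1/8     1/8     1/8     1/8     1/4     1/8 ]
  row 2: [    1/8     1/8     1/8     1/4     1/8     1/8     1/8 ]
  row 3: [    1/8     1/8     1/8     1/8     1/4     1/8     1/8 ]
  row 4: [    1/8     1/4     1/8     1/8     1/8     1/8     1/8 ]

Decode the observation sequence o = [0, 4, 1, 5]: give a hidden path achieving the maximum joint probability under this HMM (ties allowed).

path = [3, 0, 4, 1]

t=0: δ = [1.562e-02, 1.562e-02, 3.125e-02, 4.688e-02, 1.562e-02]  (obs o_0=0)
t=1: δ = [1.465e-03, 7.324e-04, 1.465e-03, 1.953e-03, 1.465e-03]  ψ = [3, 3, 3, 2, 3]  (obs o_1=4)
t=2: δ = [6.104e-05, 6.866e-05, 6.104e-05, 4.578e-05, 1.373e-04]  ψ = [3, 4, 3, 2, 0]  (obs o_2=1)
t=3: δ = [4.292e-06, 1.287e-05, 2.146e-06, 2.146e-06, 2.861e-06]  ψ = [4, 4, 1, 4, 0]  (obs o_3=5)
backtrack: best end state = 1; path = [3, 0, 4, 1]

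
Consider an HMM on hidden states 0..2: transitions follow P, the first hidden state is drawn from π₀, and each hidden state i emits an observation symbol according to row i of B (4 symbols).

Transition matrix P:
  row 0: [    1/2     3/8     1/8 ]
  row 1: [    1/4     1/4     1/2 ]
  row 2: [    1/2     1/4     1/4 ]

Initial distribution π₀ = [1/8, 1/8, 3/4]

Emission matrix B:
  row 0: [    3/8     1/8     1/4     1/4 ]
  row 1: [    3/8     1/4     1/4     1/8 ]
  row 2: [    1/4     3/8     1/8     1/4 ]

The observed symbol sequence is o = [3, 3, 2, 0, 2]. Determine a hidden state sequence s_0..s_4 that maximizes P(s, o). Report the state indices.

path = [2, 0, 0, 0, 0]

t=0: δ = [3.125e-02, 1.562e-02, 1.875e-01]  (obs o_0=3)
t=1: δ = [2.344e-02, 5.859e-03, 1.172e-02]  ψ = [2, 2, 2]  (obs o_1=3)
t=2: δ = [2.930e-03, 2.197e-03, 3.662e-04]  ψ = [0, 0, 0]  (obs o_2=2)
t=3: δ = [5.493e-04, 4.120e-04, 2.747e-04]  ψ = [0, 0, 1]  (obs o_3=0)
t=4: δ = [6.866e-05, 5.150e-05, 2.575e-05]  ψ = [0, 0, 1]  (obs o_4=2)
backtrack: best end state = 0; path = [2, 0, 0, 0, 0]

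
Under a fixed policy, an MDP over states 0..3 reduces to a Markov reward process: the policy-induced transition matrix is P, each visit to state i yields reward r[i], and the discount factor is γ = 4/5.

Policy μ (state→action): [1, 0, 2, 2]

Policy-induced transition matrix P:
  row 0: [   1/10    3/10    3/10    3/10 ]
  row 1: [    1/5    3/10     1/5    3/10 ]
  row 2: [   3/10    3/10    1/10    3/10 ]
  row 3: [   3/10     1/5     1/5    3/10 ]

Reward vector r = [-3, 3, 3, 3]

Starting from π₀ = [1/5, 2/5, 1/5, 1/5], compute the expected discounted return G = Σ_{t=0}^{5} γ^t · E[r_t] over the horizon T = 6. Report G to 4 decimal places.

G = 6.2313

t=0: π = [0.2000, 0.4000, 0.2000, 0.2000], E[r] = 1.8000, γ^t·E[r] = 1.800000, running G = 1.800000
t=1: π = [0.2200, 0.2800, 0.2000, 0.3000], E[r] = 1.6800, γ^t·E[r] = 1.344000, running G = 3.144000
t=2: π = [0.2280, 0.2700, 0.2020, 0.3000], E[r] = 1.6320, γ^t·E[r] = 1.044480, running G = 4.188480
t=3: π = [0.2274, 0.2700, 0.2026, 0.3000], E[r] = 1.6356, γ^t·E[r] = 0.837427, running G = 5.025907
t=4: π = [0.2275, 0.2700, 0.2025, 0.3000], E[r] = 1.6349, γ^t·E[r] = 0.669647, running G = 5.695554
t=5: π = [0.2275, 0.2700, 0.2025, 0.3000], E[r] = 1.6350, γ^t·E[r] = 0.535765, running G = 6.231319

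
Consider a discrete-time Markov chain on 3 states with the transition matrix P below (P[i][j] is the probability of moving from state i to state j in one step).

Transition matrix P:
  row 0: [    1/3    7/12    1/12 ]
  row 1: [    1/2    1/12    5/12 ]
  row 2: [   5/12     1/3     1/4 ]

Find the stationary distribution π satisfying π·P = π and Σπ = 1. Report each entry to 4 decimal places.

π = [0.4115, 0.3490, 0.2396]

Balance equations π_j = Σ_i π_i·P[i][j]:
  π_0 = 1/3·π_0 + 1/2·π_1 + 5/12·π_2
  π_1 = 7/12·π_0 + 1/12·π_1 + 1/3·π_2
  normalize: π_0 + π_1 + π_2 = 1
Solving the linear system gives exactly π = [79/192, 67/192, 23/96].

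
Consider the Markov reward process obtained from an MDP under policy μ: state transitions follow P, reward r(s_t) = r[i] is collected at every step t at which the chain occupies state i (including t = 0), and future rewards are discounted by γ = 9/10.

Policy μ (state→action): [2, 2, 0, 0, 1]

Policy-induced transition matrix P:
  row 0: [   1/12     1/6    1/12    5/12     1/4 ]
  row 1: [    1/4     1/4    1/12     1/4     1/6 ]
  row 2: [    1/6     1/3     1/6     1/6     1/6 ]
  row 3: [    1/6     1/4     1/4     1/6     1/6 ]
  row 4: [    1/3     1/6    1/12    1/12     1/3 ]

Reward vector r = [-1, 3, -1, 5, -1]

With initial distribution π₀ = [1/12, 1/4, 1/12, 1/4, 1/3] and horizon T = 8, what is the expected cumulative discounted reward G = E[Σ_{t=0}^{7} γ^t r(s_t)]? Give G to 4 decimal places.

G = 6.9902

t=0: π = [0.0833, 0.2500, 0.0833, 0.2500, 0.3333], E[r] = 1.5000, γ^t·E[r] = 1.500000, running G = 1.500000
t=1: π = [0.2361, 0.2222, 0.1319, 0.1806, 0.2292], E[r] = 0.9722, γ^t·E[r] = 0.875000, running G = 2.375000
t=2: π = [0.2037, 0.2222, 0.1244, 0.2251, 0.2245], E[r] = 1.2396, γ^t·E[r] = 1.004063, running G = 3.379063
t=3: π = [0.2056, 0.2247, 0.1312, 0.2174, 0.2211], E[r] = 1.2031, γ^t·E[r] = 0.877078, running G = 4.256141
t=4: π = [0.2051, 0.2254, 0.1305, 0.2184, 0.2206], E[r] = 1.2118, γ^t·E[r] = 0.795039, running G = 5.051180
t=5: π = [0.2051, 0.2254, 0.1306, 0.2183, 0.2205], E[r] = 1.2116, γ^t·E[r] = 0.715436, running G = 5.766616
t=6: π = [0.2051, 0.2254, 0.1306, 0.2184, 0.2205], E[r] = 1.2118, γ^t·E[r] = 0.643987, running G = 6.410603
t=7: π = [0.2051, 0.2254, 0.1306, 0.2184, 0.2205], E[r] = 1.2118, γ^t·E[r] = 0.579588, running G = 6.990191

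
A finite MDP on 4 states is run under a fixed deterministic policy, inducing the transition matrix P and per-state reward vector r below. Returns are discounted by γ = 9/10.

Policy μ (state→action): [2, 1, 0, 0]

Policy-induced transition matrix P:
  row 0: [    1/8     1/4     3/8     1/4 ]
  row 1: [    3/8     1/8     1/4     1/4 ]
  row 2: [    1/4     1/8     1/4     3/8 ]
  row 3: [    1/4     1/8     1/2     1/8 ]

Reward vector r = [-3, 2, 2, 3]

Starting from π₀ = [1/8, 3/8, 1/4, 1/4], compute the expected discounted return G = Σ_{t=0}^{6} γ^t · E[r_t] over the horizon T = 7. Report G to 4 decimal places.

G = 5.9349

t=0: π = [0.1250, 0.3750, 0.2500, 0.2500], E[r] = 1.6250, γ^t·E[r] = 1.625000, running G = 1.625000
t=1: π = [0.2813, 0.1406, 0.3281, 0.2500], E[r] = 0.8438, γ^t·E[r] = 0.759375, running G = 2.384375
t=2: π = [0.2324, 0.1602, 0.3477, 0.2598], E[r] = 1.0977, γ^t·E[r] = 0.889102, running G = 3.273477
t=3: π = [0.2410, 0.1541, 0.3440, 0.2610], E[r] = 1.0562, γ^t·E[r] = 0.769935, running G = 4.043412
t=4: π = [0.2391, 0.1551, 0.3454, 0.2604], E[r] = 1.0647, γ^t·E[r] = 0.698548, running G = 4.741959
t=5: π = [0.2395, 0.1549, 0.3450, 0.2606], E[r] = 1.0631, γ^t·E[r] = 0.627770, running G = 5.369729
t=6: π = [0.2394, 0.1549, 0.3451, 0.2605], E[r] = 1.0634, γ^t·E[r] = 0.565147, running G = 5.934876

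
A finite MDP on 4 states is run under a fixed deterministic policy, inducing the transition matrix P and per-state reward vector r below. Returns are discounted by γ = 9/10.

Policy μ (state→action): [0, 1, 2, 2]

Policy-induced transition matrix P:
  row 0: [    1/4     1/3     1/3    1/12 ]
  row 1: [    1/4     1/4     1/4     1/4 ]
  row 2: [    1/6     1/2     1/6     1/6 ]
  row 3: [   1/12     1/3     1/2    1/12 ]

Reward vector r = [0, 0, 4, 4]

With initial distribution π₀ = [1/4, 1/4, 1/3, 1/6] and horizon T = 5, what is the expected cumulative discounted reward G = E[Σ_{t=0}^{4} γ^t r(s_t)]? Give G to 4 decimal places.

G = 7.5237

t=0: π = [0.2500, 0.2500, 0.3333, 0.1667], E[r] = 2.0000, γ^t·E[r] = 2.000000, running G = 2.000000
t=1: π = [0.1944, 0.3681, 0.2847, 0.1528], E[r] = 1.7500, γ^t·E[r] = 1.575000, running G = 3.575000
t=2: π = [0.2008, 0.3501, 0.2807, 0.1684], E[r] = 1.7963, γ^t·E[r] = 1.455000, running G = 5.030000
t=3: π = [0.1985, 0.3509, 0.2854, 0.1651], E[r] = 1.8021, γ^t·E[r] = 1.313719, running G = 6.343719
t=4: π = [0.1987, 0.3517, 0.2840, 0.1656], E[r] = 1.7985, γ^t·E[r] = 1.180027, running G = 7.523745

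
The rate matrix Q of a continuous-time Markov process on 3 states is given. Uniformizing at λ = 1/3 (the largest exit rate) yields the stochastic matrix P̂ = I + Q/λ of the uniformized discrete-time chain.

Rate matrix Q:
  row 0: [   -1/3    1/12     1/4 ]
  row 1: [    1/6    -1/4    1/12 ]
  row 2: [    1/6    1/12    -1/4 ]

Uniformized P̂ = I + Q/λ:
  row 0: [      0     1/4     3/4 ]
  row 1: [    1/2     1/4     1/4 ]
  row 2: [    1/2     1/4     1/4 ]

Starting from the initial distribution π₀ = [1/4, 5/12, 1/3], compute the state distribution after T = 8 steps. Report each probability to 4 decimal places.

π = [0.3330, 0.2500, 0.4170]

t=0: π = [0.2500, 0.4167, 0.3333]
t=1: π = [0.3750, 0.2500, 0.3750]
t=2: π = [0.3125, 0.2500, 0.4375]
t=3: π = [0.3438, 0.2500, 0.4063]
t=4: π = [0.3281, 0.2500, 0.4219]
t=5: π = [0.3359, 0.2500, 0.4141]
t=6: π = [0.3320, 0.2500, 0.4180]
t=7: π = [0.3340, 0.2500, 0.4160]
t=8: π = [0.3330, 0.2500, 0.4170]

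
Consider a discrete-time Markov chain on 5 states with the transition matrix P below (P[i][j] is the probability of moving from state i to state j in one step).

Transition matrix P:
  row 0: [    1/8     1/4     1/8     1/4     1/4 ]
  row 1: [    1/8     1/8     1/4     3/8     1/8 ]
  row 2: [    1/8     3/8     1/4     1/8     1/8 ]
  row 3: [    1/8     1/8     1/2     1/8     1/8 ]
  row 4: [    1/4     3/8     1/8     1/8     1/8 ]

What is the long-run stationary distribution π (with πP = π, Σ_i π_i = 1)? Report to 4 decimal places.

π = [0.1429, 0.2449, 0.2653, 0.2041, 0.1429]

Balance equations π_j = Σ_i π_i·P[i][j]:
  π_0 = 1/8·π_0 + 1/8·π_1 + 1/8·π_2 + 1/8·π_3 + 1/4·π_4
  π_1 = 1/4·π_0 + 1/8·π_1 + 3/8·π_2 + 1/8·π_3 + 3/8·π_4
  π_2 = 1/8·π_0 + 1/4·π_1 + 1/4·π_2 + 1/2·π_3 + 1/8·π_4
  π_3 = 1/4·π_0 + 3/8·π_1 + 1/8·π_2 + 1/8·π_3 + 1/8·π_4
  normalize: π_0 + π_1 + π_2 + π_3 + π_4 = 1
Solving the linear system gives exactly π = [1/7, 12/49, 13/49, 10/49, 1/7].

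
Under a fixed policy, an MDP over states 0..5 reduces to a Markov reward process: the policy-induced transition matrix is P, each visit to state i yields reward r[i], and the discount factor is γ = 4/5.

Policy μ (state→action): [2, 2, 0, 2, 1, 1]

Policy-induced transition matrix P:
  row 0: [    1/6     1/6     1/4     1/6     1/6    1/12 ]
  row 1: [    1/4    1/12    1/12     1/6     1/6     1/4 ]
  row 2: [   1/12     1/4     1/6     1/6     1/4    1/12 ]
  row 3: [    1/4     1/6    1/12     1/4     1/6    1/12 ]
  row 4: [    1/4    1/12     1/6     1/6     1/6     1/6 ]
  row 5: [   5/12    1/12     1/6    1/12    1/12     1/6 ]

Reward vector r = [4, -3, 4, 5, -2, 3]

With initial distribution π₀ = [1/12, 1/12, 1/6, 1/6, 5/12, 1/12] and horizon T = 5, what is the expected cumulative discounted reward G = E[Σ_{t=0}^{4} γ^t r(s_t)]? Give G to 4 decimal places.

t=0: π = [0.0833, 0.0833, 0.1667, 0.1667, 0.4167, 0.0833], E[r] = 1.0000, γ^t·E[r] = 1.000000, running G = 1.000000
t=1: π = [0.2292, 0.1319, 0.1528, 0.1736, 0.1736, 0.1389], E[r] = 2.0694, γ^t·E[r] = 1.655556, running G = 2.655556
t=2: π = [0.2286, 0.1424, 0.1603, 0.1696, 0.1678, 0.1314], E[r] = 2.0347, γ^t·E[r] = 1.302222, running G = 3.957778
t=3: π = [0.2261, 0.1432, 0.1597, 0.1698, 0.1691, 0.1320], E[r] = 2.0208, γ^t·E[r] = 1.034642, running G = 4.992420
t=4: π = [0.2265, 0.1430, 0.1594, 0.1698, 0.1690, 0.1323], E[r] = 2.0230, γ^t·E[r] = 0.828621, running G = 5.821040

G = 5.8210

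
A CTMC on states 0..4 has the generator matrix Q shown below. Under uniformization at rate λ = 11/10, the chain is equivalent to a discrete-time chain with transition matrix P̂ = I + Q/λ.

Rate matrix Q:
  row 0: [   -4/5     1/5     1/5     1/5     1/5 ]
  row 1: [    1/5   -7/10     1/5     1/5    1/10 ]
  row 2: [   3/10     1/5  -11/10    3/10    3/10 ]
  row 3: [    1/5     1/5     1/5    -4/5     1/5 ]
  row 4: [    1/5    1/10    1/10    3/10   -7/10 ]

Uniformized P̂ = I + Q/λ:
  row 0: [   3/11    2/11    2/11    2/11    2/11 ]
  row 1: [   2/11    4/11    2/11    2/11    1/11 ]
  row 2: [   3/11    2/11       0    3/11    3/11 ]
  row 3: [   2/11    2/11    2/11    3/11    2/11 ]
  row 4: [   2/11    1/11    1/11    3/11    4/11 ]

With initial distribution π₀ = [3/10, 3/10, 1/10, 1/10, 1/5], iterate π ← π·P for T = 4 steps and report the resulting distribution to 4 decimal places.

π = [0.2138, 0.1986, 0.1373, 0.2351, 0.2151]

t=0: π = [0.3000, 0.3000, 0.1000, 0.1000, 0.2000]
t=1: π = [0.2182, 0.2182, 0.1455, 0.2182, 0.2000]
t=2: π = [0.2149, 0.2033, 0.1372, 0.2331, 0.2116]
t=3: π = [0.2138, 0.1995, 0.1376, 0.2347, 0.2143]
t=4: π = [0.2138, 0.1986, 0.1373, 0.2351, 0.2151]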